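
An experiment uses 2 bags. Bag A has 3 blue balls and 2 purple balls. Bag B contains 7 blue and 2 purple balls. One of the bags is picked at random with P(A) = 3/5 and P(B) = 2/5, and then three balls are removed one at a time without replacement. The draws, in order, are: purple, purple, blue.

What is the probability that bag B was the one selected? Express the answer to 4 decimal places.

The likelihood of the observed sequence under each hypothesis: P(data | bag A) = (2/5)(1/4)(3/3) = 1/10; P(data | bag B) = (2/9)(1/8)(7/7) = 1/36.
The prior-weighted likelihoods are 3/5 · 1/10 = 3/50, 2/5 · 1/36 = 1/90; summing to 16/225.
Therefore the posterior P(bag B | data) = (1/90) / (16/225) = 5/32.

0.1563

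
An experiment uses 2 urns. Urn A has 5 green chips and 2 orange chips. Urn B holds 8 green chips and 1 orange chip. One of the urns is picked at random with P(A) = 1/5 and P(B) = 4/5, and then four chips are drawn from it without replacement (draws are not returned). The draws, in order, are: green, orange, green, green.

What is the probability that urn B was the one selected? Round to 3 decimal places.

For each hypothesis, P(data | H) works out to: P(data | urn A) = (5/7)(2/6)(4/5)(3/4) = 1/7; P(data | urn B) = (8/9)(1/8)(7/7)(6/6) = 1/9.
Weighting by the prior gives 1/5 · 1/7 = 1/35, 4/5 · 1/9 = 4/45; these sum to 37/315.
So P(urn B | data) = (4/45) / (37/315) = 28/37.

0.757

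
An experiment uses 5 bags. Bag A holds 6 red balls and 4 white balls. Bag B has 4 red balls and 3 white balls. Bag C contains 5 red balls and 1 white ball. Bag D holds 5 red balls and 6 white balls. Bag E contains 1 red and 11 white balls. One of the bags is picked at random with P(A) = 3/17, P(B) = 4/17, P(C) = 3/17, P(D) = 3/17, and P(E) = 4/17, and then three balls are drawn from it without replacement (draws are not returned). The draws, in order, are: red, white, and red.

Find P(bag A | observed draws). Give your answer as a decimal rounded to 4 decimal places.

0.2440

Under each hypothesis, the probability of the observed sequence is: P(data | bag A) = (6/10)(4/9)(5/8) = 0.16667; P(data | bag B) = (4/7)(3/6)(3/5) = 0.17143; P(data | bag C) = (5/6)(1/5)(4/4) = 0.16667; P(data | bag D) = (5/11)(6/10)(4/9) = 0.12121; P(data | bag E) = (1/12)(11/11)(0/10) = 0.
The prior-weighted likelihoods are 3/17 · 0.16667 = 0.029412, 4/17 · 0.17143 = 0.040336, 3/17 · 0.16667 = 0.029412, 3/17 · 0.12121 = 0.02139, 4/17 · 0 = 0; with total 0.12055.
Hence P(bag A | data) = (0.029412) / (0.12055) = 0.24398.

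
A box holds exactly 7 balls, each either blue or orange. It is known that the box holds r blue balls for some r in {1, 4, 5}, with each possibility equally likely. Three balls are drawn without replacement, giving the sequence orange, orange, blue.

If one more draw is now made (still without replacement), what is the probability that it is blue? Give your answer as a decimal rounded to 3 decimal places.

Compute the likelihood of the observed sequence for each case: P(data | r = 1) = (6/7)(5/6)(1/5) = 1/7; P(data | r = 4) = (3/7)(2/6)(4/5) = 4/35; P(data | r = 5) = (2/7)(1/6)(5/5) = 1/21.
Weighting by the prior gives 1/3 · 1/7 = 1/21, 1/3 · 4/35 = 4/105, 1/3 · 1/21 = 1/63; with total 32/315.
Dividing through by the total gives posterior P(r = 1 | data) = 15/32, P(r = 4 | data) = 3/8, P(r = 5 | data) = 5/32.
So P(blue next | data) = Σ P(blue next | H) P(H | data) = (0)(15/32) + (3/4)(3/8) + (1)(5/32) = 7/16.

0.438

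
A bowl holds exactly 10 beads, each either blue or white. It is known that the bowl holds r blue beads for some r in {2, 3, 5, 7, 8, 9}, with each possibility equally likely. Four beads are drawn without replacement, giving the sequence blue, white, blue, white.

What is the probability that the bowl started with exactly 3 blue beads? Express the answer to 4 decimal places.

0.2234

Under each hypothesis, the probability of the observed sequence is: P(data | r = 2) = (2/10)(8/9)(1/8)(7/7) = 0.022222; P(data | r = 3) = (3/10)(7/9)(2/8)(6/7) = 0.05; P(data | r = 5) = (5/10)(5/9)(4/8)(4/7) = 0.079365; P(data | r = 7) = (7/10)(3/9)(6/8)(2/7) = 0.05; P(data | r = 8) = (8/10)(2/9)(7/8)(1/7) = 0.022222; P(data | r = 9) = (9/10)(1/9)(8/8)(0/7) = 0.
Weighting by the prior gives 1/6 · 0.022222 = 0.0037037, 1/6 · 0.05 = 0.0083333, 1/6 · 0.079365 = 0.013228, 1/6 · 0.05 = 0.0083333, 1/6 · 0.022222 = 0.0037037, 1/6 · 0 = 0; with total 0.037302.
Therefore the posterior P(r = 3 | data) = (0.0083333) / (0.037302) = 0.2234.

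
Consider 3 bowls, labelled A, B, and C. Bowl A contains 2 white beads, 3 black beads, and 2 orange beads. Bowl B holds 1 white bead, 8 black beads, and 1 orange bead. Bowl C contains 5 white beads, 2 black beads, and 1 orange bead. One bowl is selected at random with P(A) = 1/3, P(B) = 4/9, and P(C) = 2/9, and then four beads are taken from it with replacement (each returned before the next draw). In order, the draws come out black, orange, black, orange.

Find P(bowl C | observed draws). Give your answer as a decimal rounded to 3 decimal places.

The likelihood of the observed sequence under each hypothesis: P(data | bowl A) = (3/7)(2/7)(3/7)(2/7) = 0.014994; P(data | bowl B) = (8/10)(1/10)(8/10)(1/10) = 0.0064; P(data | bowl C) = (2/8)(1/8)(2/8)(1/8) = 0.00097656.
Weighting by the prior gives 1/3 · 0.014994 = 0.0049979, 4/9 · 0.0064 = 0.0028444, 2/9 · 0.00097656 = 0.00021701; with total 0.0080594.
By Bayes' rule, P(bowl C | data) = (0.00021701) / (0.0080594) = 0.026927.

0.027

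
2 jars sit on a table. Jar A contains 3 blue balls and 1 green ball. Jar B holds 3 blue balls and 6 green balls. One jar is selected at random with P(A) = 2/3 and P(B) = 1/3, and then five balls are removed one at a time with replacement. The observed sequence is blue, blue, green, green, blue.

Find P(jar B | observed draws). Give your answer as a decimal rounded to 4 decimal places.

0.2379

For each hypothesis, P(data | H) works out to: P(data | jar A) = (3/4)(3/4)(1/4)(1/4)(3/4) = 0.026367; P(data | jar B) = (3/9)(3/9)(6/9)(6/9)(3/9) = 0.016461.
Weighting by the prior gives 2/3 · 0.026367 = 0.017578, 1/3 · 0.016461 = 0.005487; these sum to 0.023065.
Hence P(jar B | data) = (0.005487) / (0.023065) = 0.23789.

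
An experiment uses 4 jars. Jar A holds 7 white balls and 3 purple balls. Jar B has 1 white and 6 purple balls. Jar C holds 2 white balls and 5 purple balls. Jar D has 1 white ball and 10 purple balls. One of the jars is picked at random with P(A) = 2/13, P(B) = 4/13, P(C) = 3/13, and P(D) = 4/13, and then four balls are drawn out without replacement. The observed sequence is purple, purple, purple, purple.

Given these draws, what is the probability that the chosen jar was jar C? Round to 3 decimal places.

The likelihood of the observed sequence under each hypothesis: P(data | jar A) = (3/10)(2/9)(1/8)(0/7) = 0; P(data | jar B) = (6/7)(5/6)(4/5)(3/4) = 0.42857; P(data | jar C) = (5/7)(4/6)(3/5)(2/4) = 0.14286; P(data | jar D) = (10/11)(9/10)(8/9)(7/8) = 0.63636.
Multiplying each by its prior: 2/13 · 0 = 0, 4/13 · 0.42857 = 0.13187, 3/13 · 0.14286 = 0.032967, 4/13 · 0.63636 = 0.1958; with total 0.36064.
So P(jar C | data) = (0.032967) / (0.36064) = 0.091413.

0.091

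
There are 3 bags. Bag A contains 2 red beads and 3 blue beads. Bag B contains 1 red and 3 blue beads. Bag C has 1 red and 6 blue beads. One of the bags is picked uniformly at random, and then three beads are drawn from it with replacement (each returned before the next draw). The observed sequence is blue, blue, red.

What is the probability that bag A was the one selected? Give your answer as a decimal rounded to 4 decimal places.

0.3696

For each hypothesis, P(data | H) works out to: P(data | bag A) = (3/5)(3/5)(2/5) = 0.144; P(data | bag B) = (3/4)(3/4)(1/4) = 0.14062; P(data | bag C) = (6/7)(6/7)(1/7) = 0.10496.
Multiplying each by its prior: 1/3 · 0.144 = 0.048, 1/3 · 0.14062 = 0.046875, 1/3 · 0.10496 = 0.034985; summing to 0.12986.
By Bayes' rule, P(bag A | data) = (0.048) / (0.12986) = 0.36963.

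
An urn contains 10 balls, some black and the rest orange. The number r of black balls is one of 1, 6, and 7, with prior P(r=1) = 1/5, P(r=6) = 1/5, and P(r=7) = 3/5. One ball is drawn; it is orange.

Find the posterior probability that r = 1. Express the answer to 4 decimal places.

For each hypothesis, P(data | H) works out to: P(data | r = 1) = (9/10) = 9/10; P(data | r = 6) = (4/10) = 2/5; P(data | r = 7) = (3/10) = 3/10.
Weighting by the prior gives 1/5 · 9/10 = 9/50, 1/5 · 2/5 = 2/25, 3/5 · 3/10 = 9/50; summing to 11/25.
Hence P(r = 1 | data) = (9/50) / (11/25) = 9/22.

0.4091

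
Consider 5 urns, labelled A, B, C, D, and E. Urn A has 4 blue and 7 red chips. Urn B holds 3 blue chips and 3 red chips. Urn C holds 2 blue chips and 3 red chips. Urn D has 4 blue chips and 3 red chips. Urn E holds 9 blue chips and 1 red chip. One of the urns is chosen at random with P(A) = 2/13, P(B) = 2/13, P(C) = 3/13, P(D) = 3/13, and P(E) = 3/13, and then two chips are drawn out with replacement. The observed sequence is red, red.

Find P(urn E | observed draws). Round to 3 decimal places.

For each hypothesis, P(data | H) works out to: P(data | urn A) = (7/11)(7/11) = 0.40496; P(data | urn B) = (3/6)(3/6) = 0.25; P(data | urn C) = (3/5)(3/5) = 0.36; P(data | urn D) = (3/7)(3/7) = 0.18367; P(data | urn E) = (1/10)(1/10) = 0.01.
The prior-weighted likelihoods are 2/13 · 0.40496 = 0.062301, 2/13 · 0.25 = 0.038462, 3/13 · 0.36 = 0.083077, 3/13 · 0.18367 = 0.042386, 3/13 · 0.01 = 0.0023077; with total 0.22853.
Hence P(urn E | data) = (0.0023077) / (0.22853) = 0.010098.

0.010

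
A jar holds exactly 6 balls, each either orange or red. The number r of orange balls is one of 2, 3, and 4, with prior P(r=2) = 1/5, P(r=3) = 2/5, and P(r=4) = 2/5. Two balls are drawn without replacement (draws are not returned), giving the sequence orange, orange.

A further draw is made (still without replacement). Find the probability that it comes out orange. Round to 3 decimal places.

For each hypothesis, P(data | H) works out to: P(data | r = 2) = (2/6)(1/5) = 1/15; P(data | r = 3) = (3/6)(2/5) = 1/5; P(data | r = 4) = (4/6)(3/5) = 2/5.
The prior-weighted likelihoods are 1/5 · 1/15 = 1/75, 2/5 · 1/5 = 2/25, 2/5 · 2/5 = 4/25; these sum to 19/75.
The posterior is then P(r = 2 | data) = 1/19, P(r = 3 | data) = 6/19, P(r = 4 | data) = 12/19.
The predictive probability is P(orange next | data) = (0)(1/19) + (1/4)(6/19) + (1/2)(12/19) = 15/38.

0.395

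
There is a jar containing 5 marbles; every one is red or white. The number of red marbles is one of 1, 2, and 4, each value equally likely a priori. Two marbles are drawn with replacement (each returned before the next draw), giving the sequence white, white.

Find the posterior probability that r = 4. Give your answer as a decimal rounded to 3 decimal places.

For each hypothesis, P(data | H) works out to: P(data | r = 1) = (4/5)(4/5) = 16/25; P(data | r = 2) = (3/5)(3/5) = 9/25; P(data | r = 4) = (1/5)(1/5) = 1/25.
The prior-weighted likelihoods are 1/3 · 16/25 = 16/75, 1/3 · 9/25 = 3/25, 1/3 · 1/25 = 1/75; with total 26/75.
So P(r = 4 | data) = (1/75) / (26/75) = 1/26.

0.038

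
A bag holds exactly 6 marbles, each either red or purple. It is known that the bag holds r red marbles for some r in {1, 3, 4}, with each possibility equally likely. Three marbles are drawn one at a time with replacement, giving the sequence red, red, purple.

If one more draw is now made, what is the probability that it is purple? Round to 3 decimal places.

Compute the likelihood of the observed sequence for each case: P(data | r = 1) = (1/6)(1/6)(5/6) = 5/216; P(data | r = 3) = (3/6)(3/6)(3/6) = 1/8; P(data | r = 4) = (4/6)(4/6)(2/6) = 4/27.
The prior-weighted likelihoods are 1/3 · 5/216 = 5/648, 1/3 · 1/8 = 1/24, 1/3 · 4/27 = 4/81; summing to 8/81.
Normalising, the posterior is P(r = 1 | data) = 5/64, P(r = 3 | data) = 27/64, P(r = 4 | data) = 1/2.
Averaging over the posterior, P(purple next | data) = (5/6)(5/64) + (1/2)(27/64) + (1/3)(1/2) = 85/192.

0.443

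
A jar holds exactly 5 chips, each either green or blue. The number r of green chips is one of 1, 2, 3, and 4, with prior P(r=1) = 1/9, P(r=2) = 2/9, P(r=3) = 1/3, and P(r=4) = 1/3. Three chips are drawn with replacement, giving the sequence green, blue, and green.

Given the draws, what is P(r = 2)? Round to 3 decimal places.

0.185

For each hypothesis, P(data | H) works out to: P(data | r = 1) = (1/5)(4/5)(1/5) = 0.032; P(data | r = 2) = (2/5)(3/5)(2/5) = 0.096; P(data | r = 3) = (3/5)(2/5)(3/5) = 0.144; P(data | r = 4) = (4/5)(1/5)(4/5) = 0.128.
The prior-weighted likelihoods are 1/9 · 0.032 = 0.0035556, 2/9 · 0.096 = 0.021333, 1/3 · 0.144 = 0.048, 1/3 · 0.128 = 0.042667; these sum to 0.11556.
Therefore the posterior P(r = 2 | data) = (0.021333) / (0.11556) = 0.18462.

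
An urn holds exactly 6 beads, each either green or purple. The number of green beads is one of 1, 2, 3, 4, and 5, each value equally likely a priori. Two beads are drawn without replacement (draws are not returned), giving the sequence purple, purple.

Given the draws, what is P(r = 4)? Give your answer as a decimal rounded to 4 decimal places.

Compute the likelihood of the observed sequence for each case: P(data | r = 1) = (5/6)(4/5) = 2/3; P(data | r = 2) = (4/6)(3/5) = 2/5; P(data | r = 3) = (3/6)(2/5) = 1/5; P(data | r = 4) = (2/6)(1/5) = 1/15; P(data | r = 5) = (1/6)(0/5) = 0.
Multiplying each by its prior: 1/5 · 2/3 = 2/15, 1/5 · 2/5 = 2/25, 1/5 · 1/5 = 1/25, 1/5 · 1/15 = 1/75, 1/5 · 0 = 0; with total 4/15.
So P(r = 4 | data) = (1/75) / (4/15) = 1/20.

0.0500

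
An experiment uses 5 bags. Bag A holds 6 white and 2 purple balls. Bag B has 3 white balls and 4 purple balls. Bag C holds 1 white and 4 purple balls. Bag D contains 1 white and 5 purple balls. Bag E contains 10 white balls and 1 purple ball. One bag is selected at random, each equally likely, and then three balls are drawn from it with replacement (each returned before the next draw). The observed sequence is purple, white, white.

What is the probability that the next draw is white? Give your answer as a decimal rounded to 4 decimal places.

0.6093

For each hypothesis, P(data | H) works out to: P(data | bag A) = (2/8)(6/8)(6/8) = 0.14062; P(data | bag B) = (4/7)(3/7)(3/7) = 0.10496; P(data | bag C) = (4/5)(1/5)(1/5) = 0.032; P(data | bag D) = (5/6)(1/6)(1/6) = 0.023148; P(data | bag E) = (1/11)(10/11)(10/11) = 0.075131.
Weighting by the prior gives 1/5 · 0.14062 = 0.028125, 1/5 · 0.10496 = 0.020991, 1/5 · 0.032 = 0.0064, 1/5 · 0.023148 = 0.0046296, 1/5 · 0.075131 = 0.015026; summing to 0.075172.
Normalising, the posterior is P(bag A | data) = 0.37414, P(bag B | data) = 0.27924, P(bag C | data) = 0.085138, P(bag D | data) = 0.061587, P(bag E | data) = 0.19989.
The predictive probability is P(white next | data) = (3/4)(0.37414) + (3/7)(0.27924) + (1/5)(0.085138) + (1/6)(0.061587) + (10/11)(0.19989) = 0.60929.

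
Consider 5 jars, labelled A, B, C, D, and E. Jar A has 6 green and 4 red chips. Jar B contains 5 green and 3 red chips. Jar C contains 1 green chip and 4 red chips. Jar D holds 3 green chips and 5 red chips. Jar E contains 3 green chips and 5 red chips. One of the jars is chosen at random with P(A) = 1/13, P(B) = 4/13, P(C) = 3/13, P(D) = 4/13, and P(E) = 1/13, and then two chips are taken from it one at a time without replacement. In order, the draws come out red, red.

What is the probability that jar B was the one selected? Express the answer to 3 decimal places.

Under each hypothesis, the probability of the observed sequence is: P(data | jar A) = (4/10)(3/9) = 2/15; P(data | jar B) = (3/8)(2/7) = 3/28; P(data | jar C) = (4/5)(3/4) = 3/5; P(data | jar D) = (5/8)(4/7) = 5/14; P(data | jar E) = (5/8)(4/7) = 5/14.
Multiplying each by its prior: 1/13 · 2/15 = 2/195, 4/13 · 3/28 = 3/91, 3/13 · 3/5 = 9/65, 4/13 · 5/14 = 10/91, 1/13 · 5/14 = 5/182; summing to 67/210.
Hence P(jar B | data) = (3/91) / (67/210) = 90/871.

0.103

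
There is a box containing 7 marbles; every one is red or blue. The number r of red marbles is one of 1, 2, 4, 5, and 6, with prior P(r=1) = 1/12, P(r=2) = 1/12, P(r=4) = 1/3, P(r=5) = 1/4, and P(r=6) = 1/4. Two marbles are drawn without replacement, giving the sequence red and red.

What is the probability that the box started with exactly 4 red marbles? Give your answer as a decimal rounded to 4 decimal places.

For each hypothesis, P(data | H) works out to: P(data | r = 1) = (1/7)(0/6) = 0; P(data | r = 2) = (2/7)(1/6) = 1/21; P(data | r = 4) = (4/7)(3/6) = 2/7; P(data | r = 5) = (5/7)(4/6) = 10/21; P(data | r = 6) = (6/7)(5/6) = 5/7.
The prior-weighted likelihoods are 1/12 · 0 = 0, 1/12 · 1/21 = 1/252, 1/3 · 2/7 = 2/21, 1/4 · 10/21 = 5/42, 1/4 · 5/7 = 5/28; these sum to 25/63.
By Bayes' rule, P(r = 4 | data) = (2/21) / (25/63) = 6/25.

0.2400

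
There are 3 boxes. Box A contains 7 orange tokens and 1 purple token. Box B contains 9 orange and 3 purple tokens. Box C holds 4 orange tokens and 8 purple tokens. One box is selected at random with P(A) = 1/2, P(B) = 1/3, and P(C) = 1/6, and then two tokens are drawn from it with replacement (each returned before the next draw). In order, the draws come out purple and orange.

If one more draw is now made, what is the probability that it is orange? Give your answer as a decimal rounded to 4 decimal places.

0.6943

For each hypothesis, P(data | H) works out to: P(data | box A) = (1/8)(7/8) = 0.10938; P(data | box B) = (3/12)(9/12) = 0.1875; P(data | box C) = (8/12)(4/12) = 0.22222.
Weighting by the prior gives 1/2 · 0.10938 = 0.054688, 1/3 · 0.1875 = 0.0625, 1/6 · 0.22222 = 0.037037; with total 0.15422.
The posterior is then P(box A | data) = 0.3546, P(box B | data) = 0.40525, P(box C | data) = 0.24015.
Averaging over the posterior, P(orange next | data) = (7/8)(0.3546) + (3/4)(0.40525) + (1/3)(0.24015) = 0.69426.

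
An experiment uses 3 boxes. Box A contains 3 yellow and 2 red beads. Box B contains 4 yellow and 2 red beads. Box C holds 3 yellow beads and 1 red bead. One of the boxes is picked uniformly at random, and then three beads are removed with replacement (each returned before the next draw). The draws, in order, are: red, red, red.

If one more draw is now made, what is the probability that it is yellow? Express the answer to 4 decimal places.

0.6413

Compute the likelihood of the observed sequence for each case: P(data | box A) = (2/5)(2/5)(2/5) = 0.064; P(data | box B) = (2/6)(2/6)(2/6) = 0.037037; P(data | box C) = (1/4)(1/4)(1/4) = 0.015625.
Multiplying each by its prior: 1/3 · 0.064 = 0.021333, 1/3 · 0.037037 = 0.012346, 1/3 · 0.015625 = 0.0052083; with total 0.038887.
Dividing through by the total gives posterior P(box A | data) = 0.54859, P(box B | data) = 0.31747, P(box C | data) = 0.13393.
The predictive probability is P(yellow next | data) = (3/5)(0.54859) + (2/3)(0.31747) + (3/4)(0.13393) = 0.64125.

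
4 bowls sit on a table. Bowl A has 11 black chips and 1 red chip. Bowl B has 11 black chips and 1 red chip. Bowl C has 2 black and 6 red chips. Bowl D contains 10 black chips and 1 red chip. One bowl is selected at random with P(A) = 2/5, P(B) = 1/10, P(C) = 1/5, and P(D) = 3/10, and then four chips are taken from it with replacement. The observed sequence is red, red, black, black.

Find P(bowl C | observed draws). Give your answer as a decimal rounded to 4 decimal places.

Under each hypothesis, the probability of the observed sequence is: P(data | bowl A) = (1/12)(1/12)(11/12)(11/12) = 0.0058353; P(data | bowl B) = (1/12)(1/12)(11/12)(11/12) = 0.0058353; P(data | bowl C) = (6/8)(6/8)(2/8)(2/8) = 0.035156; P(data | bowl D) = (1/11)(1/11)(10/11)(10/11) = 0.0068301.
Weighting by the prior gives 2/5 · 0.0058353 = 0.0023341, 1/10 · 0.0058353 = 0.00058353, 1/5 · 0.035156 = 0.0070313, 3/10 · 0.0068301 = 0.002049; with total 0.011998.
By Bayes' rule, P(bowl C | data) = (0.0070313) / (0.011998) = 0.58604.

0.5860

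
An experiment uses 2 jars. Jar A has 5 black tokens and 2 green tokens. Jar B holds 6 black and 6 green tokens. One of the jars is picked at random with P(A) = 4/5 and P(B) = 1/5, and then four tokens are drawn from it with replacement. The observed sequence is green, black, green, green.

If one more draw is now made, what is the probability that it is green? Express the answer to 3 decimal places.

The likelihood of the observed sequence under each hypothesis: P(data | jar A) = (2/7)(5/7)(2/7)(2/7) = 0.01666; P(data | jar B) = (6/12)(6/12)(6/12)(6/12) = 0.0625.
Weighting by the prior gives 4/5 · 0.01666 = 0.013328, 1/5 · 0.0625 = 0.0125; summing to 0.025828.
Normalising, the posterior is P(jar A | data) = 0.51602, P(jar B | data) = 0.48398.
Averaging over the posterior, P(green next | data) = (2/7)(0.51602) + (1/2)(0.48398) = 0.38942.

0.389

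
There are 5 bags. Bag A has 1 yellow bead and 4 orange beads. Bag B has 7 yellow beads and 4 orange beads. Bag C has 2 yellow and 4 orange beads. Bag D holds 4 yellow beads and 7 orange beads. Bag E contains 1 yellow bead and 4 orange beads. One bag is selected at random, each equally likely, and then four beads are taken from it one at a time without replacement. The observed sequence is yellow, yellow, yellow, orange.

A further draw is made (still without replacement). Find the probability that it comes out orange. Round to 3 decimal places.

The likelihood of the observed sequence under each hypothesis: P(data | bag A) = (1/5)(0/4) = 0; P(data | bag B) = (7/11)(6/10)(5/9)(4/8) = 0.10606; P(data | bag C) = (2/6)(1/5)(0/4) = 0; P(data | bag D) = (4/11)(3/10)(2/9)(7/8) = 0.021212; P(data | bag E) = (1/5)(0/4) = 0.
Multiplying each by its prior: 1/5 · 0 = 0, 1/5 · 0.10606 = 0.021212, 1/5 · 0 = 0, 1/5 · 0.021212 = 0.0042424, 1/5 · 0 = 0; with total 0.025455.
Dividing through by the total gives posterior P(bag A | data) = 0, P(bag B | data) = 0.83333, P(bag C | data) = 0, P(bag D | data) = 0.16667, P(bag E | data) = 0.
The predictive probability is P(orange next | data) = (3/7)(0.83333) + (6/7)(0.16667) = 0.5.

0.500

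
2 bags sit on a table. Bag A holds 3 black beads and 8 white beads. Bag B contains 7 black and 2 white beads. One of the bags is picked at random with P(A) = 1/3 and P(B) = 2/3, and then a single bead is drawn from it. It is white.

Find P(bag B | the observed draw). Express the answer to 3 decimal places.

0.379

For each hypothesis, P(data | H) works out to: P(data | bag A) = (8/11) = 8/11; P(data | bag B) = (2/9) = 2/9.
Weighting by the prior gives 1/3 · 8/11 = 8/33, 2/3 · 2/9 = 4/27; summing to 116/297.
So P(bag B | data) = (4/27) / (116/297) = 11/29.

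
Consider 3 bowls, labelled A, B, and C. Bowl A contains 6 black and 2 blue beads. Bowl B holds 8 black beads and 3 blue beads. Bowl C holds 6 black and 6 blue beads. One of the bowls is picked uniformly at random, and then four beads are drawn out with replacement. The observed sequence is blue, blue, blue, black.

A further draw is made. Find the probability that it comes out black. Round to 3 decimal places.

Compute the likelihood of the observed sequence for each case: P(data | bowl A) = (2/8)(2/8)(2/8)(6/8) = 0.011719; P(data | bowl B) = (3/11)(3/11)(3/11)(8/11) = 0.014753; P(data | bowl C) = (6/12)(6/12)(6/12)(6/12) = 0.0625.
Multiplying each by its prior: 1/3 · 0.011719 = 0.0039062, 1/3 · 0.014753 = 0.0049177, 1/3 · 0.0625 = 0.020833; with total 0.029657.
Dividing through by the total gives posterior P(bowl A | data) = 0.13171, P(bowl B | data) = 0.16582, P(bowl C | data) = 0.70247.
So P(black next | data) = Σ P(black next | H) P(H | data) = (3/4)(0.13171) + (8/11)(0.16582) + (1/2)(0.70247) = 0.57061.

0.571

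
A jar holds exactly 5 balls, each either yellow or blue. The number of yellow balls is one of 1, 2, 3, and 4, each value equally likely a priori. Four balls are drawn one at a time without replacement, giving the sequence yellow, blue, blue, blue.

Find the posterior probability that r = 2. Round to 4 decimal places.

Under each hypothesis, the probability of the observed sequence is: P(data | r = 1) = (1/5)(4/4)(3/3)(2/2) = 1/5; P(data | r = 2) = (2/5)(3/4)(2/3)(1/2) = 1/10; P(data | r = 3) = (3/5)(2/4)(1/3)(0/2) = 0; P(data | r = 4) = (4/5)(1/4)(0/3) = 0.
The prior-weighted likelihoods are 1/4 · 1/5 = 1/20, 1/4 · 1/10 = 1/40, 1/4 · 0 = 0, 1/4 · 0 = 0; these sum to 3/40.
Hence P(r = 2 | data) = (1/40) / (3/40) = 1/3.

0.3333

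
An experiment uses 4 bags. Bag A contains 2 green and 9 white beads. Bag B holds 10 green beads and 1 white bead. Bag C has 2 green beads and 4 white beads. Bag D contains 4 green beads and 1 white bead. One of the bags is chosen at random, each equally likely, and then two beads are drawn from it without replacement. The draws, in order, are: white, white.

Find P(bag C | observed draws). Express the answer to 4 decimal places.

For each hypothesis, P(data | H) works out to: P(data | bag A) = (9/11)(8/10) = 36/55; P(data | bag B) = (1/11)(0/10) = 0; P(data | bag C) = (4/6)(3/5) = 2/5; P(data | bag D) = (1/5)(0/4) = 0.
Multiplying each by its prior: 1/4 · 36/55 = 9/55, 1/4 · 0 = 0, 1/4 · 2/5 = 1/10, 1/4 · 0 = 0; summing to 29/110.
So P(bag C | data) = (1/10) / (29/110) = 11/29.

0.3793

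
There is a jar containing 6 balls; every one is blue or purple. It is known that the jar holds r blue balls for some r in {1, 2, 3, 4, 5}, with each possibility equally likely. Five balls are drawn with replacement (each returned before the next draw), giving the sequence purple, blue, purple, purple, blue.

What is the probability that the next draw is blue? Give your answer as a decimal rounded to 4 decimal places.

0.4296

The likelihood of the observed sequence under each hypothesis: P(data | r = 1) = (5/6)(1/6)(5/6)(5/6)(1/6) = 0.016075; P(data | r = 2) = (4/6)(2/6)(4/6)(4/6)(2/6) = 0.032922; P(data | r = 3) = (3/6)(3/6)(3/6)(3/6)(3/6) = 0.03125; P(data | r = 4) = (2/6)(4/6)(2/6)(2/6)(4/6) = 0.016461; P(data | r = 5) = (1/6)(5/6)(1/6)(1/6)(5/6) = 0.003215.
Weighting by the prior gives 1/5 · 0.016075 = 0.003215, 1/5 · 0.032922 = 0.0065844, 1/5 · 0.03125 = 0.00625, 1/5 · 0.016461 = 0.0032922, 1/5 · 0.003215 = 0.000643; summing to 0.019985.
Normalising, the posterior is P(r = 1 | data) = 0.16088, P(r = 2 | data) = 0.32947, P(r = 3 | data) = 0.31274, P(r = 4 | data) = 0.16474, P(r = 5 | data) = 0.032175.
Averaging over the posterior, P(blue next | data) = (1/6)(0.16088) + (1/3)(0.32947) + (1/2)(0.31274) + (2/3)(0.16474) + (5/6)(0.032175) = 0.42964.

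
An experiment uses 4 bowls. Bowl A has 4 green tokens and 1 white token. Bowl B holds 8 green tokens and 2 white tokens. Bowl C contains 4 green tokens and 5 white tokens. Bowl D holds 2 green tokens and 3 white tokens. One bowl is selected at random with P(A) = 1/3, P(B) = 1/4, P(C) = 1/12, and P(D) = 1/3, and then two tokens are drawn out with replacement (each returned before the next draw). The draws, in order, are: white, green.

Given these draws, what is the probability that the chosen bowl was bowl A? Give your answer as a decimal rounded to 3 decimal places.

0.275

Under each hypothesis, the probability of the observed sequence is: P(data | bowl A) = (1/5)(4/5) = 0.16; P(data | bowl B) = (2/10)(8/10) = 0.16; P(data | bowl C) = (5/9)(4/9) = 0.24691; P(data | bowl D) = (3/5)(2/5) = 0.24.
Multiplying each by its prior: 1/3 · 0.16 = 0.053333, 1/4 · 0.16 = 0.04, 1/12 · 0.24691 = 0.020576, 1/3 · 0.24 = 0.08; with total 0.19391.
So P(bowl A | data) = (0.053333) / (0.19391) = 0.27504.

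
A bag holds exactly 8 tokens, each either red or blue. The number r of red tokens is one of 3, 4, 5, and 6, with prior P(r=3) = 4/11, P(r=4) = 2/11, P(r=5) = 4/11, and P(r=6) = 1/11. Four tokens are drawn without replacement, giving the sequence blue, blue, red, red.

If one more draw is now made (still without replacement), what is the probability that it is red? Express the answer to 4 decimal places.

0.5229

Compute the likelihood of the observed sequence for each case: P(data | r = 3) = (5/8)(4/7)(3/6)(2/5) = 0.071429; P(data | r = 4) = (4/8)(3/7)(4/6)(3/5) = 0.085714; P(data | r = 5) = (3/8)(2/7)(5/6)(4/5) = 0.071429; P(data | r = 6) = (2/8)(1/7)(6/6)(5/5) = 0.035714.
Multiplying each by its prior: 4/11 · 0.071429 = 0.025974, 2/11 · 0.085714 = 0.015584, 4/11 · 0.071429 = 0.025974, 1/11 · 0.035714 = 0.0032468; these sum to 0.070779.
Normalising, the posterior is P(r = 3 | data) = 0.36697, P(r = 4 | data) = 0.22018, P(r = 5 | data) = 0.36697, P(r = 6 | data) = 0.045872.
The predictive probability is P(red next | data) = (1/4)(0.36697) + (1/2)(0.22018) + (3/4)(0.36697) + (1)(0.045872) = 0.52294.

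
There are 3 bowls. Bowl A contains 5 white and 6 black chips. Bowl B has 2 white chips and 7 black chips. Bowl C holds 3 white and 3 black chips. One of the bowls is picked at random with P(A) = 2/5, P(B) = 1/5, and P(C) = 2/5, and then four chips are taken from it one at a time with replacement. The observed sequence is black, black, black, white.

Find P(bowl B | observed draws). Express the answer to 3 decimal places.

The likelihood of the observed sequence under each hypothesis: P(data | bowl A) = (6/11)(6/11)(6/11)(5/11) = 0.073765; P(data | bowl B) = (7/9)(7/9)(7/9)(2/9) = 0.10456; P(data | bowl C) = (3/6)(3/6)(3/6)(3/6) = 0.0625.
Multiplying each by its prior: 2/5 · 0.073765 = 0.029506, 1/5 · 0.10456 = 0.020911, 2/5 · 0.0625 = 0.025; with total 0.075418.
Therefore the posterior P(bowl B | data) = (0.020911) / (0.075418) = 0.27728.

0.277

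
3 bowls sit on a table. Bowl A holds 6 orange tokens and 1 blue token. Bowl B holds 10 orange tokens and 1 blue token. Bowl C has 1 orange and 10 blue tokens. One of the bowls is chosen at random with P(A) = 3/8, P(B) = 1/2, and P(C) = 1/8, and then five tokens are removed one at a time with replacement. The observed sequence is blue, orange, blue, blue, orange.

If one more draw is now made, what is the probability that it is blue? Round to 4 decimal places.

The likelihood of the observed sequence under each hypothesis: P(data | bowl A) = (1/7)(6/7)(1/7)(1/7)(6/7) = 0.002142; P(data | bowl B) = (1/11)(10/11)(1/11)(1/11)(10/11) = 0.00062092; P(data | bowl C) = (10/11)(1/11)(10/11)(10/11)(1/11) = 0.0062092.
The prior-weighted likelihoods are 3/8 · 0.002142 = 0.00080324, 1/2 · 0.00062092 = 0.00031046, 1/8 · 0.0062092 = 0.00077615; summing to 0.0018898.
Dividing through by the total gives posterior P(bowl A | data) = 0.42503, P(bowl B | data) = 0.16428, P(bowl C | data) = 0.4107.
So P(blue next | data) = Σ P(blue next | H) P(H | data) = (1/7)(0.42503) + (1/11)(0.16428) + (10/11)(0.4107) = 0.44901.

0.4490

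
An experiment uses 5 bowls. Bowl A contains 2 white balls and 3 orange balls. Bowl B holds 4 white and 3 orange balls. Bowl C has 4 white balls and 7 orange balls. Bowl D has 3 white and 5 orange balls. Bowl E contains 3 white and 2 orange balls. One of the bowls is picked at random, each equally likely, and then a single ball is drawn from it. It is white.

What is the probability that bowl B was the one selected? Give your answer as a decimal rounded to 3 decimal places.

The likelihood of this draw under each hypothesis: P(data | bowl A) = (2/5) = 0.4; P(data | bowl B) = (4/7) = 0.57143; P(data | bowl C) = (4/11) = 0.36364; P(data | bowl D) = (3/8) = 0.375; P(data | bowl E) = (3/5) = 0.6.
Multiplying each by its prior: 1/5 · 0.4 = 0.08, 1/5 · 0.57143 = 0.11429, 1/5 · 0.36364 = 0.072727, 1/5 · 0.375 = 0.075, 1/5 · 0.6 = 0.12; these sum to 0.46201.
Hence P(bowl B | data) = (0.11429) / (0.46201) = 0.24736.

0.247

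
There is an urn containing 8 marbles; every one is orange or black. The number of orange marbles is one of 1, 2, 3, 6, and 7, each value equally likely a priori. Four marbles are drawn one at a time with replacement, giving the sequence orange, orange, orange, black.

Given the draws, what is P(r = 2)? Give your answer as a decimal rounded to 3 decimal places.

Compute the likelihood of the observed sequence for each case: P(data | r = 1) = (1/8)(1/8)(1/8)(7/8) = 0.001709; P(data | r = 2) = (2/8)(2/8)(2/8)(6/8) = 0.011719; P(data | r = 3) = (3/8)(3/8)(3/8)(5/8) = 0.032959; P(data | r = 6) = (6/8)(6/8)(6/8)(2/8) = 0.10547; P(data | r = 7) = (7/8)(7/8)(7/8)(1/8) = 0.08374.
Weighting by the prior gives 1/5 · 0.001709 = 0.0003418, 1/5 · 0.011719 = 0.0023437, 1/5 · 0.032959 = 0.0065918, 1/5 · 0.10547 = 0.021094, 1/5 · 0.08374 = 0.016748; with total 0.047119.
Therefore the posterior P(r = 2 | data) = (0.0023437) / (0.047119) = 0.049741.

0.050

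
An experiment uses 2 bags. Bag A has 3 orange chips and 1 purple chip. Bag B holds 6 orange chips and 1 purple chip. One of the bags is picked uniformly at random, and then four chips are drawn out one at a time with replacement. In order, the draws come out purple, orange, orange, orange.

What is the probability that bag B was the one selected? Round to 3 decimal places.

Under each hypothesis, the probability of the observed sequence is: P(data | bag A) = (1/4)(3/4)(3/4)(3/4) = 0.10547; P(data | bag B) = (1/7)(6/7)(6/7)(6/7) = 0.089963.
Multiplying each by its prior: 1/2 · 0.10547 = 0.052734, 1/2 · 0.089963 = 0.044981; with total 0.097716.
Therefore the posterior P(bag B | data) = (0.044981) / (0.097716) = 0.46033.

0.460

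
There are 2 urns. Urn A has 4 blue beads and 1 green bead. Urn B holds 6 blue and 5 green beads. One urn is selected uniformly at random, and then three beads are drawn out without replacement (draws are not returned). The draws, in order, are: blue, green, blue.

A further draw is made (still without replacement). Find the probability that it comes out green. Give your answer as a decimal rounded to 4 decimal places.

0.2155

Compute the likelihood of the observed sequence for each case: P(data | urn A) = (4/5)(1/4)(3/3) = 1/5; P(data | urn B) = (6/11)(5/10)(5/9) = 5/33.
Weighting by the prior gives 1/2 · 1/5 = 1/10, 1/2 · 5/33 = 5/66; summing to 29/165.
Dividing through by the total gives posterior P(urn A | data) = 33/58, P(urn B | data) = 25/58.
The predictive probability is P(green next | data) = (0)(33/58) + (1/2)(25/58) = 25/116.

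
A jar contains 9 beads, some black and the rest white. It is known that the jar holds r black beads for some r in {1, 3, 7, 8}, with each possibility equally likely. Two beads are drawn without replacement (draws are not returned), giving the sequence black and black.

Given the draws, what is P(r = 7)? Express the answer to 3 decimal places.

0.404

For each hypothesis, P(data | H) works out to: P(data | r = 1) = (1/9)(0/8) = 0; P(data | r = 3) = (3/9)(2/8) = 1/12; P(data | r = 7) = (7/9)(6/8) = 7/12; P(data | r = 8) = (8/9)(7/8) = 7/9.
Multiplying each by its prior: 1/4 · 0 = 0, 1/4 · 1/12 = 1/48, 1/4 · 7/12 = 7/48, 1/4 · 7/9 = 7/36; summing to 13/36.
Therefore the posterior P(r = 7 | data) = (7/48) / (13/36) = 21/52.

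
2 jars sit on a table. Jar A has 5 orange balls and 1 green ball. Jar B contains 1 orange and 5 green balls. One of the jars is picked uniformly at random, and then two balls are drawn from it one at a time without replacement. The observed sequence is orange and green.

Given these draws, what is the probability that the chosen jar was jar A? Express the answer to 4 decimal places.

The likelihood of the observed sequence under each hypothesis: P(data | jar A) = (5/6)(1/5) = 1/6; P(data | jar B) = (1/6)(5/5) = 1/6.
The prior-weighted likelihoods are 1/2 · 1/6 = 1/12, 1/2 · 1/6 = 1/12; summing to 1/6.
Therefore the posterior P(jar A | data) = (1/12) / (1/6) = 1/2.

0.5000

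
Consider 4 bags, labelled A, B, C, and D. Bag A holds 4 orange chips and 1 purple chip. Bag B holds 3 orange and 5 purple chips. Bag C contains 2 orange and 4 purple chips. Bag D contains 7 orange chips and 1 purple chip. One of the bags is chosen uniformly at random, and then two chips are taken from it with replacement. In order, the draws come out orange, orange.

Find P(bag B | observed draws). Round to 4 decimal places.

0.0848

Under each hypothesis, the probability of the observed sequence is: P(data | bag A) = (4/5)(4/5) = 0.64; P(data | bag B) = (3/8)(3/8) = 0.14062; P(data | bag C) = (2/6)(2/6) = 0.11111; P(data | bag D) = (7/8)(7/8) = 0.76562.
Weighting by the prior gives 1/4 · 0.64 = 0.16, 1/4 · 0.14062 = 0.035156, 1/4 · 0.11111 = 0.027778, 1/4 · 0.76562 = 0.19141; summing to 0.41434.
So P(bag B | data) = (0.035156) / (0.41434) = 0.084849.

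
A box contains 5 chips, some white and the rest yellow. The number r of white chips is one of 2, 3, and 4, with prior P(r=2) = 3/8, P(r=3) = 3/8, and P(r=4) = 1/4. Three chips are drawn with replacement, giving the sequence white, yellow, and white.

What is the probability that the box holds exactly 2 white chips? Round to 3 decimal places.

0.295

For each hypothesis, P(data | H) works out to: P(data | r = 2) = (2/5)(3/5)(2/5) = 12/125; P(data | r = 3) = (3/5)(2/5)(3/5) = 18/125; P(data | r = 4) = (4/5)(1/5)(4/5) = 16/125.
Weighting by the prior gives 3/8 · 12/125 = 9/250, 3/8 · 18/125 = 27/500, 1/4 · 16/125 = 4/125; with total 61/500.
Therefore the posterior P(r = 2 | data) = (9/250) / (61/500) = 18/61.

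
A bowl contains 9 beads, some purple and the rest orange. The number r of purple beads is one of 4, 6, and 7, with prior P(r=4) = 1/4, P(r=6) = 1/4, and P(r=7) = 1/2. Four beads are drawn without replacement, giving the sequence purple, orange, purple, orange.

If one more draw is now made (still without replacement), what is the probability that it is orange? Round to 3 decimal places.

Under each hypothesis, the probability of the observed sequence is: P(data | r = 4) = (4/9)(5/8)(3/7)(4/6) = 5/63; P(data | r = 6) = (6/9)(3/8)(5/7)(2/6) = 5/84; P(data | r = 7) = (7/9)(2/8)(6/7)(1/6) = 1/36.
Multiplying each by its prior: 1/4 · 5/63 = 5/252, 1/4 · 5/84 = 5/336, 1/2 · 1/36 = 1/72; with total 7/144.
Dividing through by the total gives posterior P(r = 4 | data) = 20/49, P(r = 6 | data) = 15/49, P(r = 7 | data) = 2/7.
So P(orange next | data) = Σ P(orange next | H) P(H | data) = (3/5)(20/49) + (1/5)(15/49) + (0)(2/7) = 15/49.

0.306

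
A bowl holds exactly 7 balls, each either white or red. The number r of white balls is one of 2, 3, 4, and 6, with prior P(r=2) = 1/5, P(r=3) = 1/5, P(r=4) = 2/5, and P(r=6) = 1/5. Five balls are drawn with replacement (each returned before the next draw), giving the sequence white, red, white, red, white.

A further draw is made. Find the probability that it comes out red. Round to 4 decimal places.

Under each hypothesis, the probability of the observed sequence is: P(data | r = 2) = (2/7)(5/7)(2/7)(5/7)(2/7) = 0.0119; P(data | r = 3) = (3/7)(4/7)(3/7)(4/7)(3/7) = 0.025704; P(data | r = 4) = (4/7)(3/7)(4/7)(3/7)(4/7) = 0.034271; P(data | r = 6) = (6/7)(1/7)(6/7)(1/7)(6/7) = 0.012852.
Multiplying each by its prior: 1/5 · 0.0119 = 0.00238, 1/5 · 0.025704 = 0.0051407, 2/5 · 0.034271 = 0.013709, 1/5 · 0.012852 = 0.0025704; these sum to 0.0238.
The posterior is then P(r = 2 | data) = 0.1, P(r = 3 | data) = 0.216, P(r = 4 | data) = 0.576, P(r = 6 | data) = 0.108.
So P(red next | data) = Σ P(red next | H) P(H | data) = (5/7)(0.1) + (4/7)(0.216) + (3/7)(0.576) + (1/7)(0.108) = 0.45714.

0.4571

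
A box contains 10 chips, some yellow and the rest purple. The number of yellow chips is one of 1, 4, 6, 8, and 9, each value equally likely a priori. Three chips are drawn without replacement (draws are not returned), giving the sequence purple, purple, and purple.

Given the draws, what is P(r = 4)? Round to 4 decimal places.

Under each hypothesis, the probability of the observed sequence is: P(data | r = 1) = (9/10)(8/9)(7/8) = 7/10; P(data | r = 4) = (6/10)(5/9)(4/8) = 1/6; P(data | r = 6) = (4/10)(3/9)(2/8) = 1/30; P(data | r = 8) = (2/10)(1/9)(0/8) = 0; P(data | r = 9) = (1/10)(0/9) = 0.
Weighting by the prior gives 1/5 · 7/10 = 7/50, 1/5 · 1/6 = 1/30, 1/5 · 1/30 = 1/150, 1/5 · 0 = 0, 1/5 · 0 = 0; with total 9/50.
By Bayes' rule, P(r = 4 | data) = (1/30) / (9/50) = 5/27.

0.1852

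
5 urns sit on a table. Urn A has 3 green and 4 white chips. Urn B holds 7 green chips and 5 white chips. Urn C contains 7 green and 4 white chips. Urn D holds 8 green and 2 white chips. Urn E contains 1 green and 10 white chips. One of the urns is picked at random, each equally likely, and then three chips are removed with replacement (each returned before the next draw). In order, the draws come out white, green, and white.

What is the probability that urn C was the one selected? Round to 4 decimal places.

0.1946

Compute the likelihood of the observed sequence for each case: P(data | urn A) = (4/7)(3/7)(4/7) = 0.13994; P(data | urn B) = (5/12)(7/12)(5/12) = 0.10127; P(data | urn C) = (4/11)(7/11)(4/11) = 0.084147; P(data | urn D) = (2/10)(8/10)(2/10) = 0.032; P(data | urn E) = (10/11)(1/11)(10/11) = 0.075131.
Multiplying each by its prior: 1/5 · 0.13994 = 0.027988, 1/5 · 0.10127 = 0.020255, 1/5 · 0.084147 = 0.016829, 1/5 · 0.032 = 0.0064, 1/5 · 0.075131 = 0.015026; summing to 0.086499.
Therefore the posterior P(urn C | data) = (0.016829) / (0.086499) = 0.19456.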